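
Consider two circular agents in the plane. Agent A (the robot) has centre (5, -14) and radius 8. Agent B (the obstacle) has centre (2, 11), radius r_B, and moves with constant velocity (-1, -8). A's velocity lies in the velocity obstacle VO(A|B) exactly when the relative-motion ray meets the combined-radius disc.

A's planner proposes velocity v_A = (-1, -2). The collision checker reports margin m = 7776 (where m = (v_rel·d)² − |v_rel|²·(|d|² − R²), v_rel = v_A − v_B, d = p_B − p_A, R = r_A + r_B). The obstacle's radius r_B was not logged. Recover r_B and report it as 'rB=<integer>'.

m = 7776
d = (-3, 25);  v_rel = (0, 6),  |v_rel|² = 36
v_rel×d = (0)·(25) − (6)·(-3) = 18
since m = R²·36 − 18²:  R² = (324 + 7776) / 36 = 225
R = √225 = 15  ⇒  r_B = 15 − 8 = 7

rB=7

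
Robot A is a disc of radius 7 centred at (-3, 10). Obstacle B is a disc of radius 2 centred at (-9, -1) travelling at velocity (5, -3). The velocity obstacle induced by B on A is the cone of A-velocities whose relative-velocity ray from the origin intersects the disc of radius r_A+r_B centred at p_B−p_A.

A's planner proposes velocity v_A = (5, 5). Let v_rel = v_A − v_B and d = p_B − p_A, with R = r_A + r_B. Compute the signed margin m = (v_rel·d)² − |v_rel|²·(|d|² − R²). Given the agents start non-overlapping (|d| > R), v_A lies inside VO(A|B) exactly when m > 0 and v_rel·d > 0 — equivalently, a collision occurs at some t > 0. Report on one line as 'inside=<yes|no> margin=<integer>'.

d = (-6, -11),  |d|² = 157;  R = 7+2 = 9,  c = 157−9² = 76
v_rel = (0, 8),  |v_rel|² = 64;  v_rel·d = (0)·(-6) + (8)·(-11) = -88
64·t² + 176·t + 76 = 0  ⇒  m = (-88)² − 64·76 = 2880
m = 2880 > 0,  v_rel·d = -88 < 0  ⇒  outside

inside=no margin=2880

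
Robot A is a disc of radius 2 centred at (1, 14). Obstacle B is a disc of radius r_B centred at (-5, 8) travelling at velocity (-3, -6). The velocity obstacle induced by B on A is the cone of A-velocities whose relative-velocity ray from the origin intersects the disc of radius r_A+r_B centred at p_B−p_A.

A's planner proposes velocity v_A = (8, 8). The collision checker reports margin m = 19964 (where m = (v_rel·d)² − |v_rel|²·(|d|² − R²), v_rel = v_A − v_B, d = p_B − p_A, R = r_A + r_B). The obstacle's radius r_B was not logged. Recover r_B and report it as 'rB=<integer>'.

m = 19964
d = (-6, -6);  v_rel = (11, 14),  |v_rel|² = 317
v_rel×d = (11)·(-6) − (14)·(-6) = 18
since m = R²·317 − 18²:  R² = (324 + 19964) / 317 = 64
R = √64 = 8  ⇒  r_B = 8 − 2 = 6

rB=6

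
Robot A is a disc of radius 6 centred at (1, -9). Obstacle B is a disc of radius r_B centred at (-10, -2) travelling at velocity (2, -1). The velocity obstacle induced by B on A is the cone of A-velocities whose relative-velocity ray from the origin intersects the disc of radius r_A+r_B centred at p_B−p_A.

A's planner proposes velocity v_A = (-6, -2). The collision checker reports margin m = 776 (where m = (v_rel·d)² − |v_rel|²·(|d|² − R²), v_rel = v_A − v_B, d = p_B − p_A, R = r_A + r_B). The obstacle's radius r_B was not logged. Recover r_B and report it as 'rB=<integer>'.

m = 776
d = (-11, 7);  v_rel = (-8, -1),  |v_rel|² = 65
v_rel×d = (-8)·(7) − (-1)·(-11) = -67
since m = R²·65 − (-67)²:  R² = (4489 + 776) / 65 = 81
R = √81 = 9  ⇒  r_B = 9 − 6 = 3

rB=3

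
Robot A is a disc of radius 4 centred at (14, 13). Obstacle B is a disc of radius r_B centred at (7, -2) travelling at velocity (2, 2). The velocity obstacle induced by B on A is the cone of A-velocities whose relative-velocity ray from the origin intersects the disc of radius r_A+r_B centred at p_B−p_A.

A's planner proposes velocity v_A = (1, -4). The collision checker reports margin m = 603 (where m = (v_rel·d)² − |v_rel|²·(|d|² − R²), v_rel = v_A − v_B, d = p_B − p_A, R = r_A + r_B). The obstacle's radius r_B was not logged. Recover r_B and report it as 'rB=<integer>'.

m = 603
d = (-7, -15);  v_rel = (-1, -6),  |v_rel|² = 37
v_rel×d = (-1)·(-15) − (-6)·(-7) = -27
since m = R²·37 − (-27)²:  R² = (729 + 603) / 37 = 36
R = √36 = 6  ⇒  r_B = 6 − 4 = 2

rB=2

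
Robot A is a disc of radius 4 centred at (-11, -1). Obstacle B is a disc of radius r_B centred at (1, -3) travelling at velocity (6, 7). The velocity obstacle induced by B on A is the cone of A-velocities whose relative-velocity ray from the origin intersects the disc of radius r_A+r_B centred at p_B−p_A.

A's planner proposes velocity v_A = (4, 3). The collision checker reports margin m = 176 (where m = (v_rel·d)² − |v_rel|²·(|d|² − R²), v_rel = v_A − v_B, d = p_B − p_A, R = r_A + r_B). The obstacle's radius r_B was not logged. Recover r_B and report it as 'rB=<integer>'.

m = 176
d = (12, -2);  v_rel = (-2, -4),  |v_rel|² = 20
v_rel×d = (-2)·(-2) − (-4)·(12) = 52
since m = R²·20 − 52²:  R² = (2704 + 176) / 20 = 144
R = √144 = 12  ⇒  r_B = 12 − 4 = 8

rB=8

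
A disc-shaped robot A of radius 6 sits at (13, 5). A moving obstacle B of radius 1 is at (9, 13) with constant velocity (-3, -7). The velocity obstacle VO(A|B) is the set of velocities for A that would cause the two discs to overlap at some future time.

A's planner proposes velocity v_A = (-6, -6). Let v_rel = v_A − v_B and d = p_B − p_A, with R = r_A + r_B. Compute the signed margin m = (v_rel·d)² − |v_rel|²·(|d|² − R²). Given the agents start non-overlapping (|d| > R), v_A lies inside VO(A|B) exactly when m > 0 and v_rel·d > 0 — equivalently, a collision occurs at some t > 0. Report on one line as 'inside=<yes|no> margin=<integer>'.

d = (-4, 8),  |d|² = 80;  R = 6+1 = 7,  c = 80−7² = 31
v_rel = (-3, 1),  |v_rel|² = 10;  v_rel·d = (-3)·(-4) + (1)·(8) = 20
10·t² − 40·t + 31 = 0  ⇒  m = 20² − 10·31 = 90
m = 90 > 0,  v_rel·d = 20 > 0  ⇒  inside

inside=yes margin=90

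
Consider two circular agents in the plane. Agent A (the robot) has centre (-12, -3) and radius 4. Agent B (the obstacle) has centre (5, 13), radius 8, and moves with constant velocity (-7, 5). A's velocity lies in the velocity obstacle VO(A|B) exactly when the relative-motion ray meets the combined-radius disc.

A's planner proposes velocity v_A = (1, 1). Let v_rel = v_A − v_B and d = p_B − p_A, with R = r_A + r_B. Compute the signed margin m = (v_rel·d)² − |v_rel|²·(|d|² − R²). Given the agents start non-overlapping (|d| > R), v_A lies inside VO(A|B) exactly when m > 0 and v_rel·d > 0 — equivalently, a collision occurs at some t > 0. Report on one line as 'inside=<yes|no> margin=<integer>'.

d = (17, 16),  |d|² = 545;  R = 4+8 = 12,  c = 545−12² = 401
v_rel = (8, -4),  |v_rel|² = 80;  v_rel·d = (8)·(17) + (-4)·(16) = 72
80·t² − 144·t + 401 = 0  ⇒  m = 72² − 80·401 = -26896
m = -26896 < 0,  v_rel·d = 72 > 0  ⇒  outside

inside=no margin=-26896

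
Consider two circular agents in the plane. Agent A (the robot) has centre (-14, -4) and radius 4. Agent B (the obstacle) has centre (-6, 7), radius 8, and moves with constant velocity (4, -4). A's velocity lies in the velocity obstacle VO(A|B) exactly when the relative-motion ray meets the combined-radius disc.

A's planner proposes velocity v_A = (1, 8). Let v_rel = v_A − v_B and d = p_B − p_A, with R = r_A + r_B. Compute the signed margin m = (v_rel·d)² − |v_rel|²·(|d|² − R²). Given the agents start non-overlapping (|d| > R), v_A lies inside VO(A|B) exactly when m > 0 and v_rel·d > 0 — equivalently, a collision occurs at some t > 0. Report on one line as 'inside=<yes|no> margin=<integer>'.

d = (8, 11),  |d|² = 185;  R = 4+8 = 12,  c = 185−12² = 41
v_rel = (-3, 12),  |v_rel|² = 153;  v_rel·d = (-3)·(8) + (12)·(11) = 108
153·t² − 216·t + 41 = 0  ⇒  m = 108² − 153·41 = 5391
m = 5391 > 0,  v_rel·d = 108 > 0  ⇒  inside

inside=yes margin=5391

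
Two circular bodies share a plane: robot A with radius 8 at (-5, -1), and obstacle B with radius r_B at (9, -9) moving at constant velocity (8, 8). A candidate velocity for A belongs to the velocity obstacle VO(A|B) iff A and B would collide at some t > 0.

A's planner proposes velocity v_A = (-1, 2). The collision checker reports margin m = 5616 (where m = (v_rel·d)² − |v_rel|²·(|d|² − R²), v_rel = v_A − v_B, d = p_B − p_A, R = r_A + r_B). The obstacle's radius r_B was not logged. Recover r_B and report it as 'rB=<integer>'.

m = 5616
d = (14, -8);  v_rel = (-9, -6),  |v_rel|² = 117
v_rel×d = (-9)·(-8) − (-6)·(14) = 156
since m = R²·117 − 156²:  R² = (24336 + 5616) / 117 = 256
R = √256 = 16  ⇒  r_B = 16 − 8 = 8

rB=8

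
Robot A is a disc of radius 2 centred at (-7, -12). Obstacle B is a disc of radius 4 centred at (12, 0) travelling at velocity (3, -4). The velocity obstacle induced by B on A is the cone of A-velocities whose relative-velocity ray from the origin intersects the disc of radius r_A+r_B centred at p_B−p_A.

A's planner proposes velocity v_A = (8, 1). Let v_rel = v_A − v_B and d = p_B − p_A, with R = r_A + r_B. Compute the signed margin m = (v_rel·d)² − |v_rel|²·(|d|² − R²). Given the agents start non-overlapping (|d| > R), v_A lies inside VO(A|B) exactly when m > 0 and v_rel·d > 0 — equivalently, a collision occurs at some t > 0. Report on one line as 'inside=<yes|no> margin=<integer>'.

d = (19, 12),  |d|² = 505;  R = 2+4 = 6,  c = 505−6² = 469
v_rel = (5, 5),  |v_rel|² = 50;  v_rel·d = (5)·(19) + (5)·(12) = 155
50·t² − 310·t + 469 = 0  ⇒  m = 155² − 50·469 = 575
m = 575 > 0,  v_rel·d = 155 > 0  ⇒  inside

inside=yes margin=575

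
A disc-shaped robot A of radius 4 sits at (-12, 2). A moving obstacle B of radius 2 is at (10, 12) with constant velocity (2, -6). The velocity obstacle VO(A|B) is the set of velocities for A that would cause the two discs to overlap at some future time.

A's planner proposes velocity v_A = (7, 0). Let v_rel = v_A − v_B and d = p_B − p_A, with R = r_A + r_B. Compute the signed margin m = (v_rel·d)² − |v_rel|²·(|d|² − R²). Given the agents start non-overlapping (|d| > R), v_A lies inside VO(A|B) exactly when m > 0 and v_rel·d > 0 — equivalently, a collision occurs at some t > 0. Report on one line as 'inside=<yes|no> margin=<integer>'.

d = (22, 10),  |d|² = 584;  R = 4+2 = 6,  c = 584−6² = 548
v_rel = (5, 6),  |v_rel|² = 61;  v_rel·d = (5)·(22) + (6)·(10) = 170
61·t² − 340·t + 548 = 0  ⇒  m = 170² − 61·548 = -4528
m = -4528 < 0,  v_rel·d = 170 > 0  ⇒  outside

inside=no margin=-4528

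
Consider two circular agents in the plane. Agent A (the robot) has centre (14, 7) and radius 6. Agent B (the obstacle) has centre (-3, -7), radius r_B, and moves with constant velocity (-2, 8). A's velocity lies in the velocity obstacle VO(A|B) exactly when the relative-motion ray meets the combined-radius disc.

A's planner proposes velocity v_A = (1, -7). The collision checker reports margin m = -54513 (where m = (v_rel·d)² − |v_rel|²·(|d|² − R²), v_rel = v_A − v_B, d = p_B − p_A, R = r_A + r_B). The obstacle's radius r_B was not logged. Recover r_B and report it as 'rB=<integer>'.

m = -54513
d = (-17, -14);  v_rel = (3, -15),  |v_rel|² = 234
v_rel×d = (3)·(-14) − (-15)·(-17) = -297
since m = R²·234 − (-297)²:  R² = (88209 + -54513) / 234 = 144
R = √144 = 12  ⇒  r_B = 12 − 6 = 6

rB=6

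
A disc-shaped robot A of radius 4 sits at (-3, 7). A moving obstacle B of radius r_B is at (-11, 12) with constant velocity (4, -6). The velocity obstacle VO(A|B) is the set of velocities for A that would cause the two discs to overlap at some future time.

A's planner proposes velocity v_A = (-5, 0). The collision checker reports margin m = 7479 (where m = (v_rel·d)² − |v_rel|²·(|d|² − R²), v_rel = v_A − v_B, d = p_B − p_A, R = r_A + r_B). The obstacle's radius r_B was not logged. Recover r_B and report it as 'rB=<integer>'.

m = 7479
d = (-8, 5);  v_rel = (-9, 6),  |v_rel|² = 117
v_rel×d = (-9)·(5) − (6)·(-8) = 3
since m = R²·117 − 3²:  R² = (9 + 7479) / 117 = 64
R = √64 = 8  ⇒  r_B = 8 − 4 = 4

rB=4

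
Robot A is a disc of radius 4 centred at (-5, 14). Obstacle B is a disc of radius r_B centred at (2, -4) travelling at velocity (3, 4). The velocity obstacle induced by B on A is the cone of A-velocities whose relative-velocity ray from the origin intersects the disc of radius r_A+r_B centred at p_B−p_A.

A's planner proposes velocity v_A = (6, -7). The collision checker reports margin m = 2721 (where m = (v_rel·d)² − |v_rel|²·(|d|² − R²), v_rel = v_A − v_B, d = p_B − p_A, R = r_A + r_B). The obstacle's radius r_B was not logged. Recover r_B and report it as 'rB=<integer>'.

m = 2721
d = (7, -18);  v_rel = (3, -11),  |v_rel|² = 130
v_rel×d = (3)·(-18) − (-11)·(7) = 23
since m = R²·130 − 23²:  R² = (529 + 2721) / 130 = 25
R = √25 = 5  ⇒  r_B = 5 − 4 = 1

rB=1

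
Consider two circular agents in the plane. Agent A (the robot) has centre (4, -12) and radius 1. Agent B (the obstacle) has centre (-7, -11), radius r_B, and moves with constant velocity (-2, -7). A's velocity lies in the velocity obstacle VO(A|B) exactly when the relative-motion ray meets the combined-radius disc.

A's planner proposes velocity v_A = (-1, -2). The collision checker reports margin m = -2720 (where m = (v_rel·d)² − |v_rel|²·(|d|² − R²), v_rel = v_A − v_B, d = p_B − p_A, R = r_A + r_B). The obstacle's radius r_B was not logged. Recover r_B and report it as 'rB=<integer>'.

m = -2720
d = (-11, 1);  v_rel = (1, 5),  |v_rel|² = 26
v_rel×d = (1)·(1) − (5)·(-11) = 56
since m = R²·26 − 56²:  R² = (3136 + -2720) / 26 = 16
R = √16 = 4  ⇒  r_B = 4 − 1 = 3

rB=3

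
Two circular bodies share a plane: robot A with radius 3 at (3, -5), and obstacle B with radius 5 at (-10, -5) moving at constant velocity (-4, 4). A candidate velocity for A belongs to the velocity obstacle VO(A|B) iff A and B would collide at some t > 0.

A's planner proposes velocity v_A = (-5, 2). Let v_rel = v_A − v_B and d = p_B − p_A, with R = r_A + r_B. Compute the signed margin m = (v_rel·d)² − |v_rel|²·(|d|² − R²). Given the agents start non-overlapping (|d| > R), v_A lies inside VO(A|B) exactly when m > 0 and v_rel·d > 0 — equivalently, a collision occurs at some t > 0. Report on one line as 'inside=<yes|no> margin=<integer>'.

d = (-13, 0),  |d|² = 169;  R = 3+5 = 8,  c = 169−8² = 105
v_rel = (-1, -2),  |v_rel|² = 5;  v_rel·d = (-1)·(-13) + (-2)·(0) = 13
5·t² − 26·t + 105 = 0  ⇒  m = 13² − 5·105 = -356
m = -356 < 0,  v_rel·d = 13 > 0  ⇒  outside

inside=no margin=-356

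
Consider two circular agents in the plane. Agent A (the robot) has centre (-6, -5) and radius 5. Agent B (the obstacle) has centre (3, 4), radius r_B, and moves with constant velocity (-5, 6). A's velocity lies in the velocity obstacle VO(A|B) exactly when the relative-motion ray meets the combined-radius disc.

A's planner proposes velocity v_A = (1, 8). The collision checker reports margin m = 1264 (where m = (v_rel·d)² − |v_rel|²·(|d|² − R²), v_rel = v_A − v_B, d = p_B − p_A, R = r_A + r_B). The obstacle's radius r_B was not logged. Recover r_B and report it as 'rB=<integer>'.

m = 1264
d = (9, 9);  v_rel = (6, 2),  |v_rel|² = 40
v_rel×d = (6)·(9) − (2)·(9) = 36
since m = R²·40 − 36²:  R² = (1296 + 1264) / 40 = 64
R = √64 = 8  ⇒  r_B = 8 − 5 = 3

rB=3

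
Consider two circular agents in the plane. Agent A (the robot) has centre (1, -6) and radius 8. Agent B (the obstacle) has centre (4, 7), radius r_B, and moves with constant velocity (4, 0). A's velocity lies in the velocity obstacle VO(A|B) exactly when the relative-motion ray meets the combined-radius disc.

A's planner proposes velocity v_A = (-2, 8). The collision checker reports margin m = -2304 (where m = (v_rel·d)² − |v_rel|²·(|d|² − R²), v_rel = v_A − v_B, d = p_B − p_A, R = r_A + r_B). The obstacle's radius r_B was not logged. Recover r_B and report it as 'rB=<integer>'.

m = -2304
d = (3, 13);  v_rel = (-6, 8),  |v_rel|² = 100
v_rel×d = (-6)·(13) − (8)·(3) = -102
since m = R²·100 − (-102)²:  R² = (10404 + -2304) / 100 = 81
R = √81 = 9  ⇒  r_B = 9 − 8 = 1

rB=1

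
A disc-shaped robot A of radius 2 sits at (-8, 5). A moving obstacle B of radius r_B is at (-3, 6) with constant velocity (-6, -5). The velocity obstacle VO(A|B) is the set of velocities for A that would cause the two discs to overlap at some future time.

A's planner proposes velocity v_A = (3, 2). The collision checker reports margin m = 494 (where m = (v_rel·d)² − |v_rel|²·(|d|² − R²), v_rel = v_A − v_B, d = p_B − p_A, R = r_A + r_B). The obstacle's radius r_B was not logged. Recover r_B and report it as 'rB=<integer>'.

m = 494
d = (5, 1);  v_rel = (9, 7),  |v_rel|² = 130
v_rel×d = (9)·(1) − (7)·(5) = -26
since m = R²·130 − (-26)²:  R² = (676 + 494) / 130 = 9
R = √9 = 3  ⇒  r_B = 3 − 2 = 1

rB=1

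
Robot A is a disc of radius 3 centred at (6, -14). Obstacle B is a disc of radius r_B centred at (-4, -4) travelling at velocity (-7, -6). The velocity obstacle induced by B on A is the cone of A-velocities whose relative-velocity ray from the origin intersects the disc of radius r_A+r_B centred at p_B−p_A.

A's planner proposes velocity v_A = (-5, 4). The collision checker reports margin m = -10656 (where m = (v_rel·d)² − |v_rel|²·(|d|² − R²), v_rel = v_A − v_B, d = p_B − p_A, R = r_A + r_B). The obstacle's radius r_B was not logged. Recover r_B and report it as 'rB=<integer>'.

m = -10656
d = (-10, 10);  v_rel = (2, 10),  |v_rel|² = 104
v_rel×d = (2)·(10) − (10)·(-10) = 120
since m = R²·104 − 120²:  R² = (14400 + -10656) / 104 = 36
R = √36 = 6  ⇒  r_B = 6 − 3 = 3

rB=3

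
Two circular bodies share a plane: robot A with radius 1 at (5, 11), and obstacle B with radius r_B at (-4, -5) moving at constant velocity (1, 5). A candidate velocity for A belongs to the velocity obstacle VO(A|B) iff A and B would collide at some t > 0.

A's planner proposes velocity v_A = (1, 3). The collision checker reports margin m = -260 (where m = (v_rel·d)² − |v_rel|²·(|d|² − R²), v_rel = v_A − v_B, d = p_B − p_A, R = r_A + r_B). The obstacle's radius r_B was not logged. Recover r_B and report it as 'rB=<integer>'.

m = -260
d = (-9, -16);  v_rel = (0, -2),  |v_rel|² = 4
v_rel×d = (0)·(-16) − (-2)·(-9) = -18
since m = R²·4 − (-18)²:  R² = (324 + -260) / 4 = 16
R = √16 = 4  ⇒  r_B = 4 − 1 = 3

rB=3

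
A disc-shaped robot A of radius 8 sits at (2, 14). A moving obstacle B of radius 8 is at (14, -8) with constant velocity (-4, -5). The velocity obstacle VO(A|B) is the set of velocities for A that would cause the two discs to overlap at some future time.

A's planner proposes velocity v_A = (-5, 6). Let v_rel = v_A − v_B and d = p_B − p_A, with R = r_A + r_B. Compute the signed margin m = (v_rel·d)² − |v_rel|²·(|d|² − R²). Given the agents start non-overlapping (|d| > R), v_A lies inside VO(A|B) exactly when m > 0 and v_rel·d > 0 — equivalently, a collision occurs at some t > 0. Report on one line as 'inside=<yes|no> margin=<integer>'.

d = (12, -22),  |d|² = 628;  R = 8+8 = 16,  c = 628−16² = 372
v_rel = (-1, 11),  |v_rel|² = 122;  v_rel·d = (-1)·(12) + (11)·(-22) = -254
122·t² + 508·t + 372 = 0  ⇒  m = (-254)² − 122·372 = 19132
m = 19132 > 0,  v_rel·d = -254 < 0  ⇒  outside

inside=no margin=19132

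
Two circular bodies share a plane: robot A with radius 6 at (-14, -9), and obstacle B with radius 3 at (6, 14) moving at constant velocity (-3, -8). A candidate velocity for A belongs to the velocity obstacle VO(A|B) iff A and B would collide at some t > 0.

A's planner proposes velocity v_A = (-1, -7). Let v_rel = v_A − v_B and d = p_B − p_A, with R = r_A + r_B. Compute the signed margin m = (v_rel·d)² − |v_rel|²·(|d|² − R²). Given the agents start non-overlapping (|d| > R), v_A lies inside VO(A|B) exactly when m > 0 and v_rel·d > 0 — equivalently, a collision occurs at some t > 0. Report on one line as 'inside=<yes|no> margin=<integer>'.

d = (20, 23),  |d|² = 929;  R = 6+3 = 9,  c = 929−9² = 848
v_rel = (2, 1),  |v_rel|² = 5;  v_rel·d = (2)·(20) + (1)·(23) = 63
5·t² − 126·t + 848 = 0  ⇒  m = 63² − 5·848 = -271
m = -271 < 0,  v_rel·d = 63 > 0  ⇒  outside

inside=no margin=-271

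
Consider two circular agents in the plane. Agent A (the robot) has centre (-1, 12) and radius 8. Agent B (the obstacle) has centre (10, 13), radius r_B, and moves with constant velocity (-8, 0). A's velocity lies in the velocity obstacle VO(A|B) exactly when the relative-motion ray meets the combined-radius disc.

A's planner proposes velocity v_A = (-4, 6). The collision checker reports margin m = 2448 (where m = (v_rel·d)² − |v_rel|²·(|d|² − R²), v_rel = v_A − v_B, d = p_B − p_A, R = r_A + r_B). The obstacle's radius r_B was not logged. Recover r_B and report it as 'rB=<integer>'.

m = 2448
d = (11, 1);  v_rel = (4, 6),  |v_rel|² = 52
v_rel×d = (4)·(1) − (6)·(11) = -62
since m = R²·52 − (-62)²:  R² = (3844 + 2448) / 52 = 121
R = √121 = 11  ⇒  r_B = 11 − 8 = 3

rB=3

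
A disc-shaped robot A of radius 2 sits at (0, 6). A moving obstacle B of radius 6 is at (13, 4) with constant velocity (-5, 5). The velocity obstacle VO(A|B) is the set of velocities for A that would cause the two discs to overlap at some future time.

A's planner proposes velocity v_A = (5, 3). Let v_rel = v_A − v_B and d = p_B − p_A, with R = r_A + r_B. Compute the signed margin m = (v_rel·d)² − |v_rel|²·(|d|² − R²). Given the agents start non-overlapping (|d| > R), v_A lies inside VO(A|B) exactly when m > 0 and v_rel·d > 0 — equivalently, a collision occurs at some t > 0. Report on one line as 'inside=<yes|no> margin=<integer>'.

d = (13, -2),  |d|² = 173;  R = 2+6 = 8,  c = 173−8² = 109
v_rel = (10, -2),  |v_rel|² = 104;  v_rel·d = (10)·(13) + (-2)·(-2) = 134
104·t² − 268·t + 109 = 0  ⇒  m = 134² − 104·109 = 6620
m = 6620 > 0,  v_rel·d = 134 > 0  ⇒  inside

inside=yes margin=6620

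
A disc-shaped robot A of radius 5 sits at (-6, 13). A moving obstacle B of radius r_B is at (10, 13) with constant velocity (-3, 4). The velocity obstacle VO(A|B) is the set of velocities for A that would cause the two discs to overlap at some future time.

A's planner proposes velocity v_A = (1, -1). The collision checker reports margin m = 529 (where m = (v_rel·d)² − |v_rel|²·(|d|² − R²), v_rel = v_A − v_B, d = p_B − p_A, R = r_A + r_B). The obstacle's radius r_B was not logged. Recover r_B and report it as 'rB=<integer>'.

m = 529
d = (16, 0);  v_rel = (4, -5),  |v_rel|² = 41
v_rel×d = (4)·(0) − (-5)·(16) = 80
since m = R²·41 − 80²:  R² = (6400 + 529) / 41 = 169
R = √169 = 13  ⇒  r_B = 13 − 5 = 8

rB=8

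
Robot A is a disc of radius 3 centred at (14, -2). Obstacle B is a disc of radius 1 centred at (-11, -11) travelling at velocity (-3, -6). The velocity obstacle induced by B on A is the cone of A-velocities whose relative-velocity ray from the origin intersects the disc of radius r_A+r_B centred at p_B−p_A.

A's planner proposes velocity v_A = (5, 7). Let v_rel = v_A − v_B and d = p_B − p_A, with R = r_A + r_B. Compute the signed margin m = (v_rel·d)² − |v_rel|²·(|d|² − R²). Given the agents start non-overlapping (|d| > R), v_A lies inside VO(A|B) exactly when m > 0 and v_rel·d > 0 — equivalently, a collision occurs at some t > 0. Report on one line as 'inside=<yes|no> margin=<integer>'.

d = (-25, -9),  |d|² = 706;  R = 3+1 = 4,  c = 706−4² = 690
v_rel = (8, 13),  |v_rel|² = 233;  v_rel·d = (8)·(-25) + (13)·(-9) = -317
233·t² + 634·t + 690 = 0  ⇒  m = (-317)² − 233·690 = -60281
m = -60281 < 0,  v_rel·d = -317 < 0  ⇒  outside

inside=no margin=-60281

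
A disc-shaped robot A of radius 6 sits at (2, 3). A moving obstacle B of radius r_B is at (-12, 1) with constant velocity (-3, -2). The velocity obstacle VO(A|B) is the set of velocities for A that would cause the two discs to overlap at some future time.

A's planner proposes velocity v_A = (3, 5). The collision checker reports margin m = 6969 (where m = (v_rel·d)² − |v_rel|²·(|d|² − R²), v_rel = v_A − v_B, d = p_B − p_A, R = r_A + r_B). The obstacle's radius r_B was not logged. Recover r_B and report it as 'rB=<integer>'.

m = 6969
d = (-14, -2);  v_rel = (6, 7),  |v_rel|² = 85
v_rel×d = (6)·(-2) − (7)·(-14) = 86
since m = R²·85 − 86²:  R² = (7396 + 6969) / 85 = 169
R = √169 = 13  ⇒  r_B = 13 − 6 = 7

rB=7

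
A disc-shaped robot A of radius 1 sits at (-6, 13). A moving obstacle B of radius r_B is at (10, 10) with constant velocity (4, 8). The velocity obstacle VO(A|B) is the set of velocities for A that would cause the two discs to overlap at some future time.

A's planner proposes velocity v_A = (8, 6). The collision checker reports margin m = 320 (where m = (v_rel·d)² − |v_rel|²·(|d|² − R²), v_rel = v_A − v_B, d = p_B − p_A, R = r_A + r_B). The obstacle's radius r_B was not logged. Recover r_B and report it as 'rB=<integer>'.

m = 320
d = (16, -3);  v_rel = (4, -2),  |v_rel|² = 20
v_rel×d = (4)·(-3) − (-2)·(16) = 20
since m = R²·20 − 20²:  R² = (400 + 320) / 20 = 36
R = √36 = 6  ⇒  r_B = 6 − 1 = 5

rB=5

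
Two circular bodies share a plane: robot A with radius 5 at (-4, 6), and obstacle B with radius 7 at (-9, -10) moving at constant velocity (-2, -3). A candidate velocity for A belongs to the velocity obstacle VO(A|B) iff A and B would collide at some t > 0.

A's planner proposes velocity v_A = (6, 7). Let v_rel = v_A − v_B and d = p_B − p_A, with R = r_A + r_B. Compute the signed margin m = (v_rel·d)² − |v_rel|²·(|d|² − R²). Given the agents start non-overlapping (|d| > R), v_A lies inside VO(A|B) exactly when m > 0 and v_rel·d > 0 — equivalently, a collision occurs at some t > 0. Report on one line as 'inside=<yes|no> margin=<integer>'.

d = (-5, -16),  |d|² = 281;  R = 5+7 = 12,  c = 281−12² = 137
v_rel = (8, 10),  |v_rel|² = 164;  v_rel·d = (8)·(-5) + (10)·(-16) = -200
164·t² + 400·t + 137 = 0  ⇒  m = (-200)² − 164·137 = 17532
m = 17532 > 0,  v_rel·d = -200 < 0  ⇒  outside

inside=no margin=17532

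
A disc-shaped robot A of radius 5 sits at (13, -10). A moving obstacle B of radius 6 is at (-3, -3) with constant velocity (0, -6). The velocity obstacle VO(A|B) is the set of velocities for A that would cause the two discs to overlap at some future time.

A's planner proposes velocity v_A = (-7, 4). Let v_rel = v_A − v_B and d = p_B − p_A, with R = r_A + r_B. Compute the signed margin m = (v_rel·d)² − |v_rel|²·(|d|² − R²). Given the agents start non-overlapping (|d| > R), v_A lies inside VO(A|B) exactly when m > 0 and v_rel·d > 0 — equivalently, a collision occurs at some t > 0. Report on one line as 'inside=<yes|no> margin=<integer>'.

d = (-16, 7),  |d|² = 305;  R = 5+6 = 11,  c = 305−11² = 184
v_rel = (-7, 10),  |v_rel|² = 149;  v_rel·d = (-7)·(-16) + (10)·(7) = 182
149·t² − 364·t + 184 = 0  ⇒  m = 182² − 149·184 = 5708
m = 5708 > 0,  v_rel·d = 182 > 0  ⇒  inside

inside=yes margin=5708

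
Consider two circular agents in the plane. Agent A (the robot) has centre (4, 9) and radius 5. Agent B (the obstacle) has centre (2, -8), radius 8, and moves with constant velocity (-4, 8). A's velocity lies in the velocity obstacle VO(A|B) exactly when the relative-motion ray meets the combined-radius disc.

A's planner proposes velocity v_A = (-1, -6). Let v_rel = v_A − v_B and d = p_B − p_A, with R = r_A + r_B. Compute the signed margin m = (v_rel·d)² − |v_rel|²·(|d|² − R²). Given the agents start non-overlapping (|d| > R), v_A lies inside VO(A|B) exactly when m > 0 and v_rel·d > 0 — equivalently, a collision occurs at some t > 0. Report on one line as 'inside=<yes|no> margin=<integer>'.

d = (-2, -17),  |d|² = 293;  R = 5+8 = 13,  c = 293−13² = 124
v_rel = (3, -14),  |v_rel|² = 205;  v_rel·d = (3)·(-2) + (-14)·(-17) = 232
205·t² − 464·t + 124 = 0  ⇒  m = 232² − 205·124 = 28404
m = 28404 > 0,  v_rel·d = 232 > 0  ⇒  inside

inside=yes margin=28404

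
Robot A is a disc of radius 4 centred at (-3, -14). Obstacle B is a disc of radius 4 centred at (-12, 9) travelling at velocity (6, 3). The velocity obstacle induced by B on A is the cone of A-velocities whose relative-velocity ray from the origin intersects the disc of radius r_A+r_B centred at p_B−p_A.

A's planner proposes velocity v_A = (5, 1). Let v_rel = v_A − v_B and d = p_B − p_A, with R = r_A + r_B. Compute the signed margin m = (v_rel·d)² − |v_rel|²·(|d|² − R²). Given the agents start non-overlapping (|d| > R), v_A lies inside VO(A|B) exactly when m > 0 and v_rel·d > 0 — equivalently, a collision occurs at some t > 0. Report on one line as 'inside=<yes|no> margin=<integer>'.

d = (-9, 23),  |d|² = 610;  R = 4+4 = 8,  c = 610−8² = 546
v_rel = (-1, -2),  |v_rel|² = 5;  v_rel·d = (-1)·(-9) + (-2)·(23) = -37
5·t² + 74·t + 546 = 0  ⇒  m = (-37)² − 5·546 = -1361
m = -1361 < 0,  v_rel·d = -37 < 0  ⇒  outside

inside=no margin=-1361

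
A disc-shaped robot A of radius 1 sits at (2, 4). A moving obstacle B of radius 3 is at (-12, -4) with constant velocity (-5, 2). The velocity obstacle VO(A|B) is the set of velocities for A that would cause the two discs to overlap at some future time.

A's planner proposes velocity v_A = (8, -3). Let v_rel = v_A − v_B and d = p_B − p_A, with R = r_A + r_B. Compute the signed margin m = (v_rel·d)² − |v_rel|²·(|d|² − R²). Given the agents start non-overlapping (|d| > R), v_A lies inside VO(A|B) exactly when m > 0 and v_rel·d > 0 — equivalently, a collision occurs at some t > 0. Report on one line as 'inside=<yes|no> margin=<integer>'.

d = (-14, -8),  |d|² = 260;  R = 1+3 = 4,  c = 260−4² = 244
v_rel = (13, -5),  |v_rel|² = 194;  v_rel·d = (13)·(-14) + (-5)·(-8) = -142
194·t² + 284·t + 244 = 0  ⇒  m = (-142)² − 194·244 = -27172
m = -27172 < 0,  v_rel·d = -142 < 0  ⇒  outside

inside=no margin=-27172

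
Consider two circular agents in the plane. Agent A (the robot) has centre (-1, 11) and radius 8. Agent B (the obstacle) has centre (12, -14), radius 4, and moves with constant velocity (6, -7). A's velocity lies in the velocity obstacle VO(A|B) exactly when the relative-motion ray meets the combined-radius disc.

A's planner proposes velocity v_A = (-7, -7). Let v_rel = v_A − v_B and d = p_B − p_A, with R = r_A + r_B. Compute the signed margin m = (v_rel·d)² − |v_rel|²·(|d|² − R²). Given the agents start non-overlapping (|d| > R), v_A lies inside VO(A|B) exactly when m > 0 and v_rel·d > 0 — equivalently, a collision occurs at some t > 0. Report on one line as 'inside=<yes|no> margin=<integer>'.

d = (13, -25),  |d|² = 794;  R = 8+4 = 12,  c = 794−12² = 650
v_rel = (-13, 0),  |v_rel|² = 169;  v_rel·d = (-13)·(13) + (0)·(-25) = -169
169·t² + 338·t + 650 = 0  ⇒  m = (-169)² − 169·650 = -81289
m = -81289 < 0,  v_rel·d = -169 < 0  ⇒  outside

inside=no margin=-81289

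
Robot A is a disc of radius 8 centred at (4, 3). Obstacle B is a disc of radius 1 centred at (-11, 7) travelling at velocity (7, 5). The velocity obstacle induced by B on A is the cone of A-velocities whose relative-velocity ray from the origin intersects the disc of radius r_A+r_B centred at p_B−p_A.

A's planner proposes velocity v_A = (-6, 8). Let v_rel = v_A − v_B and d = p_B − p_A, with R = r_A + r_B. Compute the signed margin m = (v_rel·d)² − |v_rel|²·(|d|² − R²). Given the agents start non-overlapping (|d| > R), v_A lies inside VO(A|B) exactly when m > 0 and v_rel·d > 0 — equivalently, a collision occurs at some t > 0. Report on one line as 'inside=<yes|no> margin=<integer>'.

d = (-15, 4),  |d|² = 241;  R = 8+1 = 9,  c = 241−9² = 160
v_rel = (-13, 3),  |v_rel|² = 178;  v_rel·d = (-13)·(-15) + (3)·(4) = 207
178·t² − 414·t + 160 = 0  ⇒  m = 207² − 178·160 = 14369
m = 14369 > 0,  v_rel·d = 207 > 0  ⇒  inside

inside=yes margin=14369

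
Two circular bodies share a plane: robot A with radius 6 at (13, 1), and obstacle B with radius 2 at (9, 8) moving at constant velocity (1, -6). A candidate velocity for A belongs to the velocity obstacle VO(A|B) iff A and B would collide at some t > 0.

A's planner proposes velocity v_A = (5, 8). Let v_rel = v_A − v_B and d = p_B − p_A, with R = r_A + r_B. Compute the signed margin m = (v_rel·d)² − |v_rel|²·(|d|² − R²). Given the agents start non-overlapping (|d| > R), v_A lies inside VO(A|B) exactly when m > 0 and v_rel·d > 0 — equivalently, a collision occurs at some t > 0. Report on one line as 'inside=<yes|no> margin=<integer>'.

d = (-4, 7),  |d|² = 65;  R = 6+2 = 8,  c = 65−8² = 1
v_rel = (4, 14),  |v_rel|² = 212;  v_rel·d = (4)·(-4) + (14)·(7) = 82
212·t² − 164·t + 1 = 0  ⇒  m = 82² − 212·1 = 6512
m = 6512 > 0,  v_rel·d = 82 > 0  ⇒  inside

inside=yes margin=6512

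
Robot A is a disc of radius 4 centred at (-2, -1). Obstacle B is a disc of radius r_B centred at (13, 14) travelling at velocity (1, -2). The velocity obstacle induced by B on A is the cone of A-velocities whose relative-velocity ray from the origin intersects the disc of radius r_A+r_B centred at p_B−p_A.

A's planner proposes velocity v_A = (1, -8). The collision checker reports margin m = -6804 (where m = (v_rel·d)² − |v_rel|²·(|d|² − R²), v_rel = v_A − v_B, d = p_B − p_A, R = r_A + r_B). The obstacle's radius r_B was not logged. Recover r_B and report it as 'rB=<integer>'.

m = -6804
d = (15, 15);  v_rel = (0, -6),  |v_rel|² = 36
v_rel×d = (0)·(15) − (-6)·(15) = 90
since m = R²·36 − 90²:  R² = (8100 + -6804) / 36 = 36
R = √36 = 6  ⇒  r_B = 6 − 4 = 2

rB=2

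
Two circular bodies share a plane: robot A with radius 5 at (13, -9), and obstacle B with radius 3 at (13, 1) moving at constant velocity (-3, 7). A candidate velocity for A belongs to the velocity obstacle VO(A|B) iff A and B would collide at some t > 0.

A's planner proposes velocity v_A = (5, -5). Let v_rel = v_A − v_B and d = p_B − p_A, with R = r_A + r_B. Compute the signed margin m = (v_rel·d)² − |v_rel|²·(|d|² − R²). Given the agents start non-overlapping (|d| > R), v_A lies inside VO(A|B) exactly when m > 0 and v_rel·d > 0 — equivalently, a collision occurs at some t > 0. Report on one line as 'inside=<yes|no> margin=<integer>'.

d = (0, 10),  |d|² = 100;  R = 5+3 = 8,  c = 100−8² = 36
v_rel = (8, -12),  |v_rel|² = 208;  v_rel·d = (8)·(0) + (-12)·(10) = -120
208·t² + 240·t + 36 = 0  ⇒  m = (-120)² − 208·36 = 6912
m = 6912 > 0,  v_rel·d = -120 < 0  ⇒  outside

inside=no margin=6912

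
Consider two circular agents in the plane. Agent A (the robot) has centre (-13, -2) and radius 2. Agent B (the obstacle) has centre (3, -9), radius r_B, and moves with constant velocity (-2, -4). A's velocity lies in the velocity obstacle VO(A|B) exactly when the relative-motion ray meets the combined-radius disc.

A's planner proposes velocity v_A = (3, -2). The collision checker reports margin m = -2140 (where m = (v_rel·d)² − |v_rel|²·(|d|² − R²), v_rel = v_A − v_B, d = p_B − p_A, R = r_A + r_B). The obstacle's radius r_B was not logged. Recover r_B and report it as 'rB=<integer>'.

m = -2140
d = (16, -7);  v_rel = (5, 2),  |v_rel|² = 29
v_rel×d = (5)·(-7) − (2)·(16) = -67
since m = R²·29 − (-67)²:  R² = (4489 + -2140) / 29 = 81
R = √81 = 9  ⇒  r_B = 9 − 2 = 7

rB=7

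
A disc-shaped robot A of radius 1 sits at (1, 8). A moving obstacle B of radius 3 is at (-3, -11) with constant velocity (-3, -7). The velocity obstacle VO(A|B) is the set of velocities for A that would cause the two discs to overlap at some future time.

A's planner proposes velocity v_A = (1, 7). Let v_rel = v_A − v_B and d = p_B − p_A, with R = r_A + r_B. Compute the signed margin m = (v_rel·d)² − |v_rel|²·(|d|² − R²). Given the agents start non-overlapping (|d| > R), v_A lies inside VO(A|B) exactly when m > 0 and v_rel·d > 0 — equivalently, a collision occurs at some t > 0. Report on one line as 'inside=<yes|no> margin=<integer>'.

d = (-4, -19),  |d|² = 377;  R = 1+3 = 4,  c = 377−4² = 361
v_rel = (4, 14),  |v_rel|² = 212;  v_rel·d = (4)·(-4) + (14)·(-19) = -282
212·t² + 564·t + 361 = 0  ⇒  m = (-282)² − 212·361 = 2992
m = 2992 > 0,  v_rel·d = -282 < 0  ⇒  outside

inside=no margin=2992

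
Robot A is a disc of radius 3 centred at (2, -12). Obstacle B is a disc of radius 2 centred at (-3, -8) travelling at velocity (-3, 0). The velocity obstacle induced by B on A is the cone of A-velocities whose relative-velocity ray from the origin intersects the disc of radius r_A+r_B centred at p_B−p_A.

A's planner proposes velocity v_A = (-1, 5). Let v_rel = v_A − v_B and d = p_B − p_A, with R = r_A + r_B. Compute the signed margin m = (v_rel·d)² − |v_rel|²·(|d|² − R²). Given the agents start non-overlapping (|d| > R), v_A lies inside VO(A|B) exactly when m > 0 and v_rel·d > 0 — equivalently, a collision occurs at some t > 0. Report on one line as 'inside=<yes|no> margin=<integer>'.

d = (-5, 4),  |d|² = 41;  R = 3+2 = 5,  c = 41−5² = 16
v_rel = (2, 5),  |v_rel|² = 29;  v_rel·d = (2)·(-5) + (5)·(4) = 10
29·t² − 20·t + 16 = 0  ⇒  m = 10² − 29·16 = -364
m = -364 < 0,  v_rel·d = 10 > 0  ⇒  outside

inside=no margin=-364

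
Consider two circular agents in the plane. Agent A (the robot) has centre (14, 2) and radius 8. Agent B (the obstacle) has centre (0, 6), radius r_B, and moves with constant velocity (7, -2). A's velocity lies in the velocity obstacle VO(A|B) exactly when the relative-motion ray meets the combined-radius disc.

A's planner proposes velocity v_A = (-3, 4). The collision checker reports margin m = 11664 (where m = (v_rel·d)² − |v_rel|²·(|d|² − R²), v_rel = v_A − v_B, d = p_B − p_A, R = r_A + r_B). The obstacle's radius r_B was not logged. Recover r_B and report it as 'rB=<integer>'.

m = 11664
d = (-14, 4);  v_rel = (-10, 6),  |v_rel|² = 136
v_rel×d = (-10)·(4) − (6)·(-14) = 44
since m = R²·136 − 44²:  R² = (1936 + 11664) / 136 = 100
R = √100 = 10  ⇒  r_B = 10 − 8 = 2

rB=2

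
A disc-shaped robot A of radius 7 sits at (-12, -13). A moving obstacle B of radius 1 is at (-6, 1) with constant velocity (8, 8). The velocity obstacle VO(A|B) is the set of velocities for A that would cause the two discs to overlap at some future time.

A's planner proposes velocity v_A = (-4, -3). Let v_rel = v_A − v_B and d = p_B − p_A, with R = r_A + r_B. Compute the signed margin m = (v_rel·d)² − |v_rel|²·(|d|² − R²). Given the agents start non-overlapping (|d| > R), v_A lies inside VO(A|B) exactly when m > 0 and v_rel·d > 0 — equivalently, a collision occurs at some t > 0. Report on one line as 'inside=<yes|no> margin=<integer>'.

d = (6, 14),  |d|² = 232;  R = 7+1 = 8,  c = 232−8² = 168
v_rel = (-12, -11),  |v_rel|² = 265;  v_rel·d = (-12)·(6) + (-11)·(14) = -226
265·t² + 452·t + 168 = 0  ⇒  m = (-226)² − 265·168 = 6556
m = 6556 > 0,  v_rel·d = -226 < 0  ⇒  outside

inside=no margin=6556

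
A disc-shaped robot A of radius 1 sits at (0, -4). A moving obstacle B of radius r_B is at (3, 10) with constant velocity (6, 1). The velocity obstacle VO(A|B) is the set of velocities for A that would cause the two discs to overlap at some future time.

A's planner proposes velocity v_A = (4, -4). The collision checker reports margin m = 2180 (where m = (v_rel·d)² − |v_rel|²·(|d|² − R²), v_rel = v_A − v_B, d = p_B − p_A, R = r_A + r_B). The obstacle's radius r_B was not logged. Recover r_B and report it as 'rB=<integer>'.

m = 2180
d = (3, 14);  v_rel = (-2, -5),  |v_rel|² = 29
v_rel×d = (-2)·(14) − (-5)·(3) = -13
since m = R²·29 − (-13)²:  R² = (169 + 2180) / 29 = 81
R = √81 = 9  ⇒  r_B = 9 − 1 = 8

rB=8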